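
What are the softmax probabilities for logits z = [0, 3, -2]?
p = [0.0471, 0.9465, 0.0064]

exp(z) = [1, 20.09, 0.1353]
Sum = 21.22
p = [0.0471, 0.9465, 0.0064]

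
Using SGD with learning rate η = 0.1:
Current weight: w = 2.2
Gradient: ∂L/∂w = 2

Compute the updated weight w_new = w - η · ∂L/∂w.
w_new = 2

w_new = w - η·∂L/∂w = 2.2 - 0.1×(2) = 2.2 - (0.2) = 2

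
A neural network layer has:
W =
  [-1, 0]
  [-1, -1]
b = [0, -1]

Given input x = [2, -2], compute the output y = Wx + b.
y = [-2, -1]

Wx = [-1×2 + 0×-2, -1×2 + -1×-2]
   = [-2, 0]
y = Wx + b = [-2 + 0, 0 + -1] = [-2, -1]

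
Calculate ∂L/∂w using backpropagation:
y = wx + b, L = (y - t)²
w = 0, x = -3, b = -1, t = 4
∂L/∂w = 30

y = wx + b = (0)(-3) + -1 = -1
∂L/∂y = 2(y - t) = 2(-1 - 4) = -10
∂y/∂w = x = -3
∂L/∂w = ∂L/∂y · ∂y/∂w = -10 × -3 = 30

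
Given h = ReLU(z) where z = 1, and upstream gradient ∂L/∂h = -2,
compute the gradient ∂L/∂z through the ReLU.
∂L/∂z = -2

h = ReLU(1) = 1
Since z > 0: ∂h/∂z = 1
∂L/∂z = ∂L/∂h · ∂h/∂z = -2 × 1 = -2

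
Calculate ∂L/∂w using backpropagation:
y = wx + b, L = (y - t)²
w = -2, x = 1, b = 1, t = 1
∂L/∂w = -4

y = wx + b = (-2)(1) + 1 = -1
∂L/∂y = 2(y - t) = 2(-1 - 1) = -4
∂y/∂w = x = 1
∂L/∂w = ∂L/∂y · ∂y/∂w = -4 × 1 = -4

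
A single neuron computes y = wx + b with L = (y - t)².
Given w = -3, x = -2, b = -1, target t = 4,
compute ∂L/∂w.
∂L/∂w = -4

y = wx + b = (-3)(-2) + -1 = 5
∂L/∂y = 2(y - t) = 2(5 - 4) = 2
∂y/∂w = x = -2
∂L/∂w = ∂L/∂y · ∂y/∂w = 2 × -2 = -4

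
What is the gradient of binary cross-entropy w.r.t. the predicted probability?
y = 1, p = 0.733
∂L/∂p = -1.364

∂L/∂p = -y/p + (1-y)/(1-p) = -1/0.733 + 0 = -1.364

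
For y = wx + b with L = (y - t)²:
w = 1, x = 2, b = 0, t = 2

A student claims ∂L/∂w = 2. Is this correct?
Incorrect

y = (1)(2) + 0 = 2
∂L/∂y = 2(y - t) = 2(2 - 2) = 0
∂y/∂w = x = 2
∂L/∂w = 0 × 2 = 0

Claimed value: 2
Incorrect: The correct gradient is 0.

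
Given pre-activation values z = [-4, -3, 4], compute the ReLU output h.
h = [0, 0, 4]

ReLU applied element-wise: max(0,-4)=0, max(0,-3)=0, max(0,4)=4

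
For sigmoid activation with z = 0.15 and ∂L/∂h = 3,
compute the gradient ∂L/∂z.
∂L/∂z = 0.7458

σ(0.15) = 0.5374
σ'(0.15) = σ(0.15)(1 - σ(0.15)) = 0.5374 × 0.4626 = 0.2486
∂L/∂z = ∂L/∂h · σ'(z) = 3 × 0.2486 = 0.7458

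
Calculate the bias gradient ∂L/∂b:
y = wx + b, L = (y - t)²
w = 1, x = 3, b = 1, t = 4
∂L/∂b = 0

y = wx + b = (1)(3) + 1 = 4
∂L/∂y = 2(y - t) = 2(4 - 4) = 0
∂y/∂b = 1
∂L/∂b = ∂L/∂y · ∂y/∂b = 0 × 1 = 0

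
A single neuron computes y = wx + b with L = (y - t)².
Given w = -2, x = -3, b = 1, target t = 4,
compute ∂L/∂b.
∂L/∂b = 6

y = wx + b = (-2)(-3) + 1 = 7
∂L/∂y = 2(y - t) = 2(7 - 4) = 6
∂y/∂b = 1
∂L/∂b = ∂L/∂y · ∂y/∂b = 6 × 1 = 6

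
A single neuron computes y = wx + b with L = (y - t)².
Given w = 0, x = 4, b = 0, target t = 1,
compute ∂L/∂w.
∂L/∂w = -8

y = wx + b = (0)(4) + 0 = 0
∂L/∂y = 2(y - t) = 2(0 - 1) = -2
∂y/∂w = x = 4
∂L/∂w = ∂L/∂y · ∂y/∂w = -2 × 4 = -8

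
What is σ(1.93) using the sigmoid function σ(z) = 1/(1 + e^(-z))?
0.8732

sigmoid(1.93) = 1/(1 + e^(-1.93)) = 1/(1 + 0.1451) = 0.8732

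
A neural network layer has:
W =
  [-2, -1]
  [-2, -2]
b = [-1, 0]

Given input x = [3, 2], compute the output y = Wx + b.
y = [-9, -10]

Wx = [-2×3 + -1×2, -2×3 + -2×2]
   = [-8, -10]
y = Wx + b = [-8 + -1, -10 + 0] = [-9, -10]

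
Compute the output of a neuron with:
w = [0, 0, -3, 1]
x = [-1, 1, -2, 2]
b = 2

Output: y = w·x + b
y = 10

y = (0)(-1) + (0)(1) + (-3)(-2) + (1)(2) + 2 = 10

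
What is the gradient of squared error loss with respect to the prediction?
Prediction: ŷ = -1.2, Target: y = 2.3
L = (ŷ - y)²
∂L/∂ŷ = -7.0

∂L/∂ŷ = 2(ŷ - y) = 2(-1.2 - 2.3) = 2(-3.5) = -7.0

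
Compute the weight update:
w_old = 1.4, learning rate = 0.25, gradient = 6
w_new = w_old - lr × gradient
w_new = -0.1

w_new = w - η·∂L/∂w = 1.4 - 0.25×(6) = 1.4 - (1.5) = -0.1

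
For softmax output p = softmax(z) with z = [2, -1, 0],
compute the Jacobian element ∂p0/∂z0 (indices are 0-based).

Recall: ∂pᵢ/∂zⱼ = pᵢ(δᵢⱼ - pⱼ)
∂p0/∂z0 = 0.1318

p = softmax(z) = [0.8438, 0.04201, 0.1142]
p0 = 0.8438

∂p0/∂z0 = p0(1 - p0) = 0.8438 × (1 - 0.8438) = 0.1318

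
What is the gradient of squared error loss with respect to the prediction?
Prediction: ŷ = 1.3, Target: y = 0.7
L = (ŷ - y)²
∂L/∂ŷ = 1.2

∂L/∂ŷ = 2(ŷ - y) = 2(1.3 - 0.7) = 2(0.6) = 1.2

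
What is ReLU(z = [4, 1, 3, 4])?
h = [4, 1, 3, 4]

ReLU applied element-wise: max(0,4)=4, max(0,1)=1, max(0,3)=3, max(0,4)=4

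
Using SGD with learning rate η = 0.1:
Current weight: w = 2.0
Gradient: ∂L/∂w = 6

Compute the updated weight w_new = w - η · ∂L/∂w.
w_new = 1.4

w_new = w - η·∂L/∂w = 2.0 - 0.1×(6) = 2.0 - (0.6) = 1.4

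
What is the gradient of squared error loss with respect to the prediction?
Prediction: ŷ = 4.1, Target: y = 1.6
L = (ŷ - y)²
∂L/∂ŷ = 5.0

∂L/∂ŷ = 2(ŷ - y) = 2(4.1 - 1.6) = 2(2.5) = 5.0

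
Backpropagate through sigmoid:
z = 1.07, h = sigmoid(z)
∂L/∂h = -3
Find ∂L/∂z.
∂L/∂z = -0.5705

σ(1.07) = 0.7446
σ'(1.07) = σ(1.07)(1 - σ(1.07)) = 0.7446 × 0.2554 = 0.1902
∂L/∂z = ∂L/∂h · σ'(z) = -3 × 0.1902 = -0.5705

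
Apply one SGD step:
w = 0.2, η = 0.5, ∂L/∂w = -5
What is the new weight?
w_new = 2.7

w_new = w - η·∂L/∂w = 0.2 - 0.5×(-5) = 0.2 - (-2.5) = 2.7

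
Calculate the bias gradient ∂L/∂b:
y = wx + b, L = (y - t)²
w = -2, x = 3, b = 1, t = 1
∂L/∂b = -12

y = wx + b = (-2)(3) + 1 = -5
∂L/∂y = 2(y - t) = 2(-5 - 1) = -12
∂y/∂b = 1
∂L/∂b = ∂L/∂y · ∂y/∂b = -12 × 1 = -12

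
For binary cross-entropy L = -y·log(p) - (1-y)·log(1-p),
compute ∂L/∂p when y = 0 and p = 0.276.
∂L/∂p = 1.381

∂L/∂p = -y/p + (1-y)/(1-p) = 0 + 1/0.724 = 1.381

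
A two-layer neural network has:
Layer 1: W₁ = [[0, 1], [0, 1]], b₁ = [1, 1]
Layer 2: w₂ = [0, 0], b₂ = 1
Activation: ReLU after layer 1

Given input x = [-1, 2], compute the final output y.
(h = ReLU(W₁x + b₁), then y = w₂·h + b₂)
y = 1

Layer 1 pre-activation: z₁ = [3, 3]
After ReLU: h = [3, 3]
Layer 2 output: y = 0×3 + 0×3 + 1 = 1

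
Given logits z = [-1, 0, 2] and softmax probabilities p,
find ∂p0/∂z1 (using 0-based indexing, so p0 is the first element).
∂p0/∂z1 = -0.004797

p = softmax(z) = [0.04201, 0.1142, 0.8438]
p0 = 0.04201, p1 = 0.1142

∂p0/∂z1 = -p0 × p1 = -0.04201 × 0.1142 = -0.004797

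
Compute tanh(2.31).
0.9805

tanh(2.31) = (e^(2.31) - e^(-2.31))/(e^(2.31) + e^(-2.31)) = 0.9805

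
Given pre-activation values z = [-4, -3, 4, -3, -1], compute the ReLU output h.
h = [0, 0, 4, 0, 0]

ReLU applied element-wise: max(0,-4)=0, max(0,-3)=0, max(0,4)=4, max(0,-3)=0, max(0,-1)=0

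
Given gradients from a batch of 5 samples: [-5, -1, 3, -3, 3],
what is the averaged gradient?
Average gradient = -0.6

Average = (1/5)(-5 + -1 + 3 + -3 + 3) = -3/5 = -0.6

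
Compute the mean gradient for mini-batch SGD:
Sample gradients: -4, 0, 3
Average gradient = -0.3333

Average = (1/3)(-4 + 0 + 3) = -1/3 = -0.3333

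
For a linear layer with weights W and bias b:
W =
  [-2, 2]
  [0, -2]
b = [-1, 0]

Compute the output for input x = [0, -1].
y = [-3, 2]

Wx = [-2×0 + 2×-1, 0×0 + -2×-1]
   = [-2, 2]
y = Wx + b = [-2 + -1, 2 + 0] = [-3, 2]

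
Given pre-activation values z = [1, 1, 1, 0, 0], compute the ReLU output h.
h = [1, 1, 1, 0, 0]

ReLU applied element-wise: max(0,1)=1, max(0,1)=1, max(0,1)=1, max(0,0)=0, max(0,0)=0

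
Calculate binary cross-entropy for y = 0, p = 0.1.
L = 0.1054

L = -0·log(0.1) - 1·log(0.9) = -log(0.9) = 0.1054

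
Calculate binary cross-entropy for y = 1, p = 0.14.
L = 1.966

L = -1·log(0.14) - 0·log(0.86) = -log(0.14) = 1.966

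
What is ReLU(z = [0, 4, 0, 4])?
h = [0, 4, 0, 4]

ReLU applied element-wise: max(0,0)=0, max(0,4)=4, max(0,0)=0, max(0,4)=4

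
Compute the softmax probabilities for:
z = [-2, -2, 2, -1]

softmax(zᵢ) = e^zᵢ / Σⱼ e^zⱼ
p = [0.0169, 0.0169, 0.9205, 0.0458]

exp(z) = [0.1353, 0.1353, 7.389, 0.3679]
Sum = 8.028
p = [0.0169, 0.0169, 0.9205, 0.0458]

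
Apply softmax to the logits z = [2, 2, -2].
p = [0.4955, 0.4955, 0.0091]

exp(z) = [7.389, 7.389, 0.1353]
Sum = 14.91
p = [0.4955, 0.4955, 0.0091]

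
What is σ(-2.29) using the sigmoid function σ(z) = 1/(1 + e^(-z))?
0.09195

sigmoid(-2.29) = 1/(1 + e^(2.29)) = 1/(1 + 9.875) = 0.09195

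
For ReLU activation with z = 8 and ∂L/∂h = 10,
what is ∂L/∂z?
∂L/∂z = 10

h = ReLU(8) = 8
Since z > 0: ∂h/∂z = 1
∂L/∂z = ∂L/∂h · ∂h/∂z = 10 × 1 = 10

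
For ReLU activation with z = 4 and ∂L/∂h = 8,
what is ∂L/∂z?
∂L/∂z = 8

h = ReLU(4) = 4
Since z > 0: ∂h/∂z = 1
∂L/∂z = ∂L/∂h · ∂h/∂z = 8 × 1 = 8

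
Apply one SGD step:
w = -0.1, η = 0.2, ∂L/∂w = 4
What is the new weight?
w_new = -0.9

w_new = w - η·∂L/∂w = -0.1 - 0.2×(4) = -0.1 - (0.8) = -0.9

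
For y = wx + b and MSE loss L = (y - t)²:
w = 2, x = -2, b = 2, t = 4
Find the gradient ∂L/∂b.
∂L/∂b = -12

y = wx + b = (2)(-2) + 2 = -2
∂L/∂y = 2(y - t) = 2(-2 - 4) = -12
∂y/∂b = 1
∂L/∂b = ∂L/∂y · ∂y/∂b = -12 × 1 = -12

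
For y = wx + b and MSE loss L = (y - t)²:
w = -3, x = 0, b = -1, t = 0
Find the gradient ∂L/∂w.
∂L/∂w = 0

y = wx + b = (-3)(0) + -1 = -1
∂L/∂y = 2(y - t) = 2(-1 - 0) = -2
∂y/∂w = x = 0
∂L/∂w = ∂L/∂y · ∂y/∂w = -2 × 0 = 0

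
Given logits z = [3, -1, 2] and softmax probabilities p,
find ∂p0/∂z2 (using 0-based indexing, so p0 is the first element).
∂p0/∂z2 = -0.1915

p = softmax(z) = [0.7214, 0.01321, 0.2654]
p0 = 0.7214, p2 = 0.2654

∂p0/∂z2 = -p0 × p2 = -0.7214 × 0.2654 = -0.1915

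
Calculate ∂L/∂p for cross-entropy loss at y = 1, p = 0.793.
∂L/∂p = -1.261

∂L/∂p = -y/p + (1-y)/(1-p) = -1/0.793 + 0 = -1.261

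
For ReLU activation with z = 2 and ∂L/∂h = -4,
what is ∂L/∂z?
∂L/∂z = -4

h = ReLU(2) = 2
Since z > 0: ∂h/∂z = 1
∂L/∂z = ∂L/∂h · ∂h/∂z = -4 × 1 = -4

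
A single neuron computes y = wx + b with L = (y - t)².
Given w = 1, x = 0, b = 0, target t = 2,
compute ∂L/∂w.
∂L/∂w = 0

y = wx + b = (1)(0) + 0 = 0
∂L/∂y = 2(y - t) = 2(0 - 2) = -4
∂y/∂w = x = 0
∂L/∂w = ∂L/∂y · ∂y/∂w = -4 × 0 = 0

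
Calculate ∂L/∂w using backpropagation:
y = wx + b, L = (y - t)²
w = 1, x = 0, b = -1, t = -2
∂L/∂w = 0

y = wx + b = (1)(0) + -1 = -1
∂L/∂y = 2(y - t) = 2(-1 - -2) = 2
∂y/∂w = x = 0
∂L/∂w = ∂L/∂y · ∂y/∂w = 2 × 0 = 0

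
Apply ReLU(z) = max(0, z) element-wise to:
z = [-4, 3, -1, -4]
h = [0, 3, 0, 0]

ReLU applied element-wise: max(0,-4)=0, max(0,3)=3, max(0,-1)=0, max(0,-4)=0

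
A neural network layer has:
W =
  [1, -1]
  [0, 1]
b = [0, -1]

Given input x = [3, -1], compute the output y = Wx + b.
y = [4, -2]

Wx = [1×3 + -1×-1, 0×3 + 1×-1]
   = [4, -1]
y = Wx + b = [4 + 0, -1 + -1] = [4, -2]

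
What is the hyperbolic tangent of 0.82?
0.6751

tanh(0.82) = (e^(0.82) - e^(-0.82))/(e^(0.82) + e^(-0.82)) = 0.6751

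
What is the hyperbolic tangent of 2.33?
0.9812

tanh(2.33) = (e^(2.33) - e^(-2.33))/(e^(2.33) + e^(-2.33)) = 0.9812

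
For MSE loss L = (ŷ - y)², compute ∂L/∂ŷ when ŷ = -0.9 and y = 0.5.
∂L/∂ŷ = -2.8

∂L/∂ŷ = 2(ŷ - y) = 2(-0.9 - 0.5) = 2(-1.4) = -2.8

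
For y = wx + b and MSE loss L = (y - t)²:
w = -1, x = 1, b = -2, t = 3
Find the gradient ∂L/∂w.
∂L/∂w = -12

y = wx + b = (-1)(1) + -2 = -3
∂L/∂y = 2(y - t) = 2(-3 - 3) = -12
∂y/∂w = x = 1
∂L/∂w = ∂L/∂y · ∂y/∂w = -12 × 1 = -12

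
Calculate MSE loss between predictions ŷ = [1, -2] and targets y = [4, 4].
MSE = 22.5

MSE = (1/2)((1-4)² + (-2-4)²) = (1/2)(9 + 36) = 22.5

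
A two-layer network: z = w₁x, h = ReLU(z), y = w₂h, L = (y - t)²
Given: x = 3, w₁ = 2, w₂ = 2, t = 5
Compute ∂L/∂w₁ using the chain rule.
∂L/∂w₁ = 84

Forward pass:
z = w₁x = 2×3 = 6
h = ReLU(6) = 6
y = w₂h = 2×6 = 12

Backward pass:
∂L/∂y = 2(y - t) = 2(12 - 5) = 14
∂y/∂h = w₂ = 2
∂h/∂z = 1 (ReLU derivative)
∂z/∂w₁ = x = 3

∂L/∂w₁ = 14 × 2 × 1 × 3 = 84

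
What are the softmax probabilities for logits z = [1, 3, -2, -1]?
p = [0.1166, 0.8618, 0.0058, 0.0158]

exp(z) = [2.718, 20.09, 0.1353, 0.3679]
Sum = 23.31
p = [0.1166, 0.8618, 0.0058, 0.0158]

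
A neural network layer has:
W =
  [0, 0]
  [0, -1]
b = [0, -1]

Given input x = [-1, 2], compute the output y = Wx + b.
y = [0, -3]

Wx = [0×-1 + 0×2, 0×-1 + -1×2]
   = [0, -2]
y = Wx + b = [0 + 0, -2 + -1] = [0, -3]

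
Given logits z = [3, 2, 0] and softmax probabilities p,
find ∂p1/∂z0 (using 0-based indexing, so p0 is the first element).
∂p1/∂z0 = -0.183

p = softmax(z) = [0.7054, 0.2595, 0.03512]
p1 = 0.2595, p0 = 0.7054

∂p1/∂z0 = -p1 × p0 = -0.2595 × 0.7054 = -0.183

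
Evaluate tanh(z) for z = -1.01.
-0.7658

tanh(-1.01) = (e^(-1.01) - e^(1.01))/(e^(-1.01) + e^(1.01)) = -0.7658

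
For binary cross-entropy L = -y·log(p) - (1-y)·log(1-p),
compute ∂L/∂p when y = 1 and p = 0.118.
∂L/∂p = -8.475

∂L/∂p = -y/p + (1-y)/(1-p) = -1/0.118 + 0 = -8.475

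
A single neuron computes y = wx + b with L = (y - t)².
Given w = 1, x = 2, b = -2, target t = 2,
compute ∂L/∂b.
∂L/∂b = -4

y = wx + b = (1)(2) + -2 = 0
∂L/∂y = 2(y - t) = 2(0 - 2) = -4
∂y/∂b = 1
∂L/∂b = ∂L/∂y · ∂y/∂b = -4 × 1 = -4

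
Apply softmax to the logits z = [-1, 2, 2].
p = [0.0243, 0.4879, 0.4879]

exp(z) = [0.3679, 7.389, 7.389]
Sum = 15.15
p = [0.0243, 0.4879, 0.4879]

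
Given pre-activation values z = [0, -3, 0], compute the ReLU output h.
h = [0, 0, 0]

ReLU applied element-wise: max(0,0)=0, max(0,-3)=0, max(0,0)=0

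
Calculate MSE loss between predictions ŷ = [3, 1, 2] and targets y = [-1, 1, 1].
MSE = 5.667

MSE = (1/3)((3--1)² + (1-1)² + (2-1)²) = (1/3)(16 + 0 + 1) = 5.667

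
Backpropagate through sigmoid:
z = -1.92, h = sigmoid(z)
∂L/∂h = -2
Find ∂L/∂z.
∂L/∂z = -0.223

σ(-1.92) = 0.1279
σ'(-1.92) = σ(-1.92)(1 - σ(-1.92)) = 0.1279 × 0.8721 = 0.1115
∂L/∂z = ∂L/∂h · σ'(z) = -2 × 0.1115 = -0.223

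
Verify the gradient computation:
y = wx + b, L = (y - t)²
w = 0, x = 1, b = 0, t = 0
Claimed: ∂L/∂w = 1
Incorrect

y = (0)(1) + 0 = 0
∂L/∂y = 2(y - t) = 2(0 - 0) = 0
∂y/∂w = x = 1
∂L/∂w = 0 × 1 = 0

Claimed value: 1
Incorrect: The correct gradient is 0.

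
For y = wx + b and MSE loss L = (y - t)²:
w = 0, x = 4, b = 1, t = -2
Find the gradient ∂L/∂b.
∂L/∂b = 6

y = wx + b = (0)(4) + 1 = 1
∂L/∂y = 2(y - t) = 2(1 - -2) = 6
∂y/∂b = 1
∂L/∂b = ∂L/∂y · ∂y/∂b = 6 × 1 = 6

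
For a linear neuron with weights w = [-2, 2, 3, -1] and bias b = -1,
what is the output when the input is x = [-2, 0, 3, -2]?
y = 14

y = (-2)(-2) + (2)(0) + (3)(3) + (-1)(-2) + -1 = 14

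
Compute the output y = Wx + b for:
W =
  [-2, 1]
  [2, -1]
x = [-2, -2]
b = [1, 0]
y = [3, -2]

Wx = [-2×-2 + 1×-2, 2×-2 + -1×-2]
   = [2, -2]
y = Wx + b = [2 + 1, -2 + 0] = [3, -2]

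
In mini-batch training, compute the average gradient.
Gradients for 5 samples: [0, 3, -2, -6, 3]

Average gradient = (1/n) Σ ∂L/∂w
Average gradient = -0.4

Average = (1/5)(0 + 3 + -2 + -6 + 3) = -2/5 = -0.4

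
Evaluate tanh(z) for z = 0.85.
0.6911

tanh(0.85) = (e^(0.85) - e^(-0.85))/(e^(0.85) + e^(-0.85)) = 0.6911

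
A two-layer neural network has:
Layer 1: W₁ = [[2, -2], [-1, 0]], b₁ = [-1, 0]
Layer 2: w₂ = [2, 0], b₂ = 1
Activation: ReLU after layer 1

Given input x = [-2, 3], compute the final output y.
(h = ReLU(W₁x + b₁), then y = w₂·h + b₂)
y = 1

Layer 1 pre-activation: z₁ = [-11, 2]
After ReLU: h = [0, 2]
Layer 2 output: y = 2×0 + 0×2 + 1 = 1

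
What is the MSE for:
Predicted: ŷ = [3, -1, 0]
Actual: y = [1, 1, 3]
MSE = 5.667

MSE = (1/3)((3-1)² + (-1-1)² + (0-3)²) = (1/3)(4 + 4 + 9) = 5.667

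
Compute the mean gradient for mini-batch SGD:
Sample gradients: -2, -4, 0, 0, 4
Average gradient = -0.4

Average = (1/5)(-2 + -4 + 0 + 0 + 4) = -2/5 = -0.4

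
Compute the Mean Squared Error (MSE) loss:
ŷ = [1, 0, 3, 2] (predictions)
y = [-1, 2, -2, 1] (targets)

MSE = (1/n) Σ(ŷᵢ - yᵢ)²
MSE = 8.5

MSE = (1/4)((1--1)² + (0-2)² + (3--2)² + (2-1)²) = (1/4)(4 + 4 + 25 + 1) = 8.5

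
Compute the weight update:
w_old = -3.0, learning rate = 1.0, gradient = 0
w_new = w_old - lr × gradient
w_new = -3

w_new = w - η·∂L/∂w = -3.0 - 1.0×(0) = -3.0 - (0) = -3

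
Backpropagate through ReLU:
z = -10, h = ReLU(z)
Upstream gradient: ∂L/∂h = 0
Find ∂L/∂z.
∂L/∂z = 0

h = ReLU(-10) = 0
Since z < 0: ∂h/∂z = 0
∂L/∂z = ∂L/∂h · ∂h/∂z = 0 × 0 = 0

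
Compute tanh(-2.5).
-0.9866

tanh(-2.5) = (e^(-2.5) - e^(2.5))/(e^(-2.5) + e^(2.5)) = -0.9866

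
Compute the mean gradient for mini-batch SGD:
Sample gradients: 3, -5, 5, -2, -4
Average gradient = -0.6

Average = (1/5)(3 + -5 + 5 + -2 + -4) = -3/5 = -0.6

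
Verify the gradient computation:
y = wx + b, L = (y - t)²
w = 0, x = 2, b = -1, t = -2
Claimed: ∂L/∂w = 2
Incorrect

y = (0)(2) + -1 = -1
∂L/∂y = 2(y - t) = 2(-1 - -2) = 2
∂y/∂w = x = 2
∂L/∂w = 2 × 2 = 4

Claimed value: 2
Incorrect: The correct gradient is 4.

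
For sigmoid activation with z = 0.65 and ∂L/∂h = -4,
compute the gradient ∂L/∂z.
∂L/∂z = -0.9014

σ(0.65) = 0.657
σ'(0.65) = σ(0.65)(1 - σ(0.65)) = 0.657 × 0.343 = 0.2253
∂L/∂z = ∂L/∂h · σ'(z) = -4 × 0.2253 = -0.9014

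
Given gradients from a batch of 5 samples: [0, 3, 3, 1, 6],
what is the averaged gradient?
Average gradient = 2.6

Average = (1/5)(0 + 3 + 3 + 1 + 6) = 13/5 = 2.6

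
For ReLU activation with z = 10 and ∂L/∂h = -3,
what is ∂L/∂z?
∂L/∂z = -3

h = ReLU(10) = 10
Since z > 0: ∂h/∂z = 1
∂L/∂z = ∂L/∂h · ∂h/∂z = -3 × 1 = -3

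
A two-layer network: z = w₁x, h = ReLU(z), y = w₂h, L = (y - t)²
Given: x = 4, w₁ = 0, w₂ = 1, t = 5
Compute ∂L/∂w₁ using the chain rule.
∂L/∂w₁ = 0

Forward pass:
z = w₁x = 0×4 = 0
h = ReLU(0) = 0
y = w₂h = 1×0 = 0

Backward pass:
∂L/∂y = 2(y - t) = 2(0 - 5) = -10
∂y/∂h = w₂ = 1
∂h/∂z = 0 (ReLU derivative)
∂z/∂w₁ = x = 4

∂L/∂w₁ = -10 × 1 × 0 × 4 = 0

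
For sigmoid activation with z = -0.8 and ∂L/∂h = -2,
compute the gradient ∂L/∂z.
∂L/∂z = -0.4278

σ(-0.8) = 0.31
σ'(-0.8) = σ(-0.8)(1 - σ(-0.8)) = 0.31 × 0.69 = 0.2139
∂L/∂z = ∂L/∂h · σ'(z) = -2 × 0.2139 = -0.4278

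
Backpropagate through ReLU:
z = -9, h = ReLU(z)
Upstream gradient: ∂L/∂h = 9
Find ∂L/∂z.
∂L/∂z = 0

h = ReLU(-9) = 0
Since z < 0: ∂h/∂z = 0
∂L/∂z = ∂L/∂h · ∂h/∂z = 9 × 0 = 0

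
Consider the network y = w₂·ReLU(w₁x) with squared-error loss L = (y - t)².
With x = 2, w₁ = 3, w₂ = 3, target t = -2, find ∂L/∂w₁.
∂L/∂w₁ = 240

Forward pass:
z = w₁x = 3×2 = 6
h = ReLU(6) = 6
y = w₂h = 3×6 = 18

Backward pass:
∂L/∂y = 2(y - t) = 2(18 - -2) = 40
∂y/∂h = w₂ = 3
∂h/∂z = 1 (ReLU derivative)
∂z/∂w₁ = x = 2

∂L/∂w₁ = 40 × 3 × 1 × 2 = 240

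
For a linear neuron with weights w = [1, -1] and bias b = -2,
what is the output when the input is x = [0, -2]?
y = 0

y = (1)(0) + (-1)(-2) + -2 = 0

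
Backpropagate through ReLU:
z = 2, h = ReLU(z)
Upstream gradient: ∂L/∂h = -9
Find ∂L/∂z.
∂L/∂z = -9

h = ReLU(2) = 2
Since z > 0: ∂h/∂z = 1
∂L/∂z = ∂L/∂h · ∂h/∂z = -9 × 1 = -9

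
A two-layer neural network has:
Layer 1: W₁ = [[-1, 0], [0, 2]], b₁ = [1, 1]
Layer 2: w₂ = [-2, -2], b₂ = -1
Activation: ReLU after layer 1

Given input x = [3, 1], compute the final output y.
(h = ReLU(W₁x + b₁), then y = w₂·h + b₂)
y = -7

Layer 1 pre-activation: z₁ = [-2, 3]
After ReLU: h = [0, 3]
Layer 2 output: y = -2×0 + -2×3 + -1 = -7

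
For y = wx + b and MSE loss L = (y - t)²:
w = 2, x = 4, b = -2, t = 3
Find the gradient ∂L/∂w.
∂L/∂w = 24

y = wx + b = (2)(4) + -2 = 6
∂L/∂y = 2(y - t) = 2(6 - 3) = 6
∂y/∂w = x = 4
∂L/∂w = ∂L/∂y · ∂y/∂w = 6 × 4 = 24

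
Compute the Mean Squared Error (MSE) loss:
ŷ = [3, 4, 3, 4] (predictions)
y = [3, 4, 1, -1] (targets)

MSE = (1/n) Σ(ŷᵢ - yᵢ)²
MSE = 7.25

MSE = (1/4)((3-3)² + (4-4)² + (3-1)² + (4--1)²) = (1/4)(0 + 0 + 4 + 25) = 7.25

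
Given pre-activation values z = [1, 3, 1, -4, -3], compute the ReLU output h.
h = [1, 3, 1, 0, 0]

ReLU applied element-wise: max(0,1)=1, max(0,3)=3, max(0,1)=1, max(0,-4)=0, max(0,-3)=0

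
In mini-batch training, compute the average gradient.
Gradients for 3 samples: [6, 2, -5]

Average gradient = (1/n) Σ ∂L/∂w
Average gradient = 1

Average = (1/3)(6 + 2 + -5) = 3/3 = 1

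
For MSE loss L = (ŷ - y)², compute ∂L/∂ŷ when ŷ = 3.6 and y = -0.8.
∂L/∂ŷ = 8.8

∂L/∂ŷ = 2(ŷ - y) = 2(3.6 - -0.8) = 2(4.4) = 8.8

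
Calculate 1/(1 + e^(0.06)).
0.485

sigmoid(-0.06) = 1/(1 + e^(0.06)) = 1/(1 + 1.062) = 0.485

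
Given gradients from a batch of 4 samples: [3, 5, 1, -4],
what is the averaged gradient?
Average gradient = 1.25

Average = (1/4)(3 + 5 + 1 + -4) = 5/4 = 1.25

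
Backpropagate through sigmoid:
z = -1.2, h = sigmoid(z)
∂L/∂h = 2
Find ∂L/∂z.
∂L/∂z = 0.3558

σ(-1.2) = 0.2315
σ'(-1.2) = σ(-1.2)(1 - σ(-1.2)) = 0.2315 × 0.7685 = 0.1779
∂L/∂z = ∂L/∂h · σ'(z) = 2 × 0.1779 = 0.3558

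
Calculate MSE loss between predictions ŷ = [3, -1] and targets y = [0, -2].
MSE = 5

MSE = (1/2)((3-0)² + (-1--2)²) = (1/2)(9 + 1) = 5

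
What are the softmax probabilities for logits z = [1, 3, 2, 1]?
p = [0.0826, 0.6103, 0.2245, 0.0826]

exp(z) = [2.718, 20.09, 7.389, 2.718]
Sum = 32.91
p = [0.0826, 0.6103, 0.2245, 0.0826]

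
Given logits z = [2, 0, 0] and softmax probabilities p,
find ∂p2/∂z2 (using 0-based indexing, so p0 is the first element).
∂p2/∂z2 = 0.09516

p = softmax(z) = [0.787, 0.1065, 0.1065]
p2 = 0.1065

∂p2/∂z2 = p2(1 - p2) = 0.1065 × (1 - 0.1065) = 0.09516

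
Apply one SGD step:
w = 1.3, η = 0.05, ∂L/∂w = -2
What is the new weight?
w_new = 1.4

w_new = w - η·∂L/∂w = 1.3 - 0.05×(-2) = 1.3 - (-0.1) = 1.4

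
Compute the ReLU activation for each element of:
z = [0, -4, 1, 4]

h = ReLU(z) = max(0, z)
h = [0, 0, 1, 4]

ReLU applied element-wise: max(0,0)=0, max(0,-4)=0, max(0,1)=1, max(0,4)=4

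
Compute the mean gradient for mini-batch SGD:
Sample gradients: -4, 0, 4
Average gradient = 0

Average = (1/3)(-4 + 0 + 4) = 0/3 = 0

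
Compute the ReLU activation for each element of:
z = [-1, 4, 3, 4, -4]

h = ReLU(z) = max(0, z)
h = [0, 4, 3, 4, 0]

ReLU applied element-wise: max(0,-1)=0, max(0,4)=4, max(0,3)=3, max(0,4)=4, max(0,-4)=0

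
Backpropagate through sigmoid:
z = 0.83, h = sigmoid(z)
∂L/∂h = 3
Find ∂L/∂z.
∂L/∂z = 0.6343

σ(0.83) = 0.6964
σ'(0.83) = σ(0.83)(1 - σ(0.83)) = 0.6964 × 0.3036 = 0.2114
∂L/∂z = ∂L/∂h · σ'(z) = 3 × 0.2114 = 0.6343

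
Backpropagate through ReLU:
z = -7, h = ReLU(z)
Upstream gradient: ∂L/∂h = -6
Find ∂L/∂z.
∂L/∂z = 0

h = ReLU(-7) = 0
Since z < 0: ∂h/∂z = 0
∂L/∂z = ∂L/∂h · ∂h/∂z = -6 × 0 = 0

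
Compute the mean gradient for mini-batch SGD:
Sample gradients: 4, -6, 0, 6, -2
Average gradient = 0.4

Average = (1/5)(4 + -6 + 0 + 6 + -2) = 2/5 = 0.4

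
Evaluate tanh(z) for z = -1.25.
-0.8483

tanh(-1.25) = (e^(-1.25) - e^(1.25))/(e^(-1.25) + e^(1.25)) = -0.8483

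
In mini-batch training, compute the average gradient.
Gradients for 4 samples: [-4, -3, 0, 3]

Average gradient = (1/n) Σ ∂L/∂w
Average gradient = -1

Average = (1/4)(-4 + -3 + 0 + 3) = -4/4 = -1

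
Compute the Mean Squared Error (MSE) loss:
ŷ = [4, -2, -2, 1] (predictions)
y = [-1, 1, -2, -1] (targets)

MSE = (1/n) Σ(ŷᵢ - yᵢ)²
MSE = 9.5

MSE = (1/4)((4--1)² + (-2-1)² + (-2--2)² + (1--1)²) = (1/4)(25 + 9 + 0 + 4) = 9.5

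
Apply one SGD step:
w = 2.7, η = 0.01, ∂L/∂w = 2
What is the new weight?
w_new = 2.68

w_new = w - η·∂L/∂w = 2.7 - 0.01×(2) = 2.7 - (0.02) = 2.68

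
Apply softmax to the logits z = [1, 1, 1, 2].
p = [0.1749, 0.1749, 0.1749, 0.4754]

exp(z) = [2.718, 2.718, 2.718, 7.389]
Sum = 15.54
p = [0.1749, 0.1749, 0.1749, 0.4754]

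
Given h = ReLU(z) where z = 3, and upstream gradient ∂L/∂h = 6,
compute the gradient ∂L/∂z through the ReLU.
∂L/∂z = 6

h = ReLU(3) = 3
Since z > 0: ∂h/∂z = 1
∂L/∂z = ∂L/∂h · ∂h/∂z = 6 × 1 = 6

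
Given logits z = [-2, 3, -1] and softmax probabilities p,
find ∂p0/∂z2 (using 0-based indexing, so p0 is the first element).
∂p0/∂z2 = -0.0001175

p = softmax(z) = [0.006573, 0.9756, 0.01787]
p0 = 0.006573, p2 = 0.01787

∂p0/∂z2 = -p0 × p2 = -0.006573 × 0.01787 = -0.0001175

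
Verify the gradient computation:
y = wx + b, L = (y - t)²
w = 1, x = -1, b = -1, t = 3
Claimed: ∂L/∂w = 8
Incorrect

y = (1)(-1) + -1 = -2
∂L/∂y = 2(y - t) = 2(-2 - 3) = -10
∂y/∂w = x = -1
∂L/∂w = -10 × -1 = 10

Claimed value: 8
Incorrect: The correct gradient is 10.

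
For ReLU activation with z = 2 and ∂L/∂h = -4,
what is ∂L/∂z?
∂L/∂z = -4

h = ReLU(2) = 2
Since z > 0: ∂h/∂z = 1
∂L/∂z = ∂L/∂h · ∂h/∂z = -4 × 1 = -4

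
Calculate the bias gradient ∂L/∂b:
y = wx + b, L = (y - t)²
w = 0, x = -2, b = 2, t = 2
∂L/∂b = 0

y = wx + b = (0)(-2) + 2 = 2
∂L/∂y = 2(y - t) = 2(2 - 2) = 0
∂y/∂b = 1
∂L/∂b = ∂L/∂y · ∂y/∂b = 0 × 1 = 0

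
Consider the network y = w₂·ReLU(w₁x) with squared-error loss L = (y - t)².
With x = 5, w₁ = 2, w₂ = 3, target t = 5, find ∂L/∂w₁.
∂L/∂w₁ = 750

Forward pass:
z = w₁x = 2×5 = 10
h = ReLU(10) = 10
y = w₂h = 3×10 = 30

Backward pass:
∂L/∂y = 2(y - t) = 2(30 - 5) = 50
∂y/∂h = w₂ = 3
∂h/∂z = 1 (ReLU derivative)
∂z/∂w₁ = x = 5

∂L/∂w₁ = 50 × 3 × 1 × 5 = 750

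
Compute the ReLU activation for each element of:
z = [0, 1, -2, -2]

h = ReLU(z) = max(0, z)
h = [0, 1, 0, 0]

ReLU applied element-wise: max(0,0)=0, max(0,1)=1, max(0,-2)=0, max(0,-2)=0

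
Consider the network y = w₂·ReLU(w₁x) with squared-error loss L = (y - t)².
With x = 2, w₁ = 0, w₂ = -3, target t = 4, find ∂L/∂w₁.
∂L/∂w₁ = 0

Forward pass:
z = w₁x = 0×2 = 0
h = ReLU(0) = 0
y = w₂h = -3×0 = 0

Backward pass:
∂L/∂y = 2(y - t) = 2(0 - 4) = -8
∂y/∂h = w₂ = -3
∂h/∂z = 0 (ReLU derivative)
∂z/∂w₁ = x = 2

∂L/∂w₁ = -8 × -3 × 0 × 2 = 0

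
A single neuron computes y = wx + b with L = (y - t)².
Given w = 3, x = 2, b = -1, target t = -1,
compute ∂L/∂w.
∂L/∂w = 24

y = wx + b = (3)(2) + -1 = 5
∂L/∂y = 2(y - t) = 2(5 - -1) = 12
∂y/∂w = x = 2
∂L/∂w = ∂L/∂y · ∂y/∂w = 12 × 2 = 24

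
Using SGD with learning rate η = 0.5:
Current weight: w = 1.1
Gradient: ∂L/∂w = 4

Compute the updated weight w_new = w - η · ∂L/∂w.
w_new = -0.9

w_new = w - η·∂L/∂w = 1.1 - 0.5×(4) = 1.1 - (2) = -0.9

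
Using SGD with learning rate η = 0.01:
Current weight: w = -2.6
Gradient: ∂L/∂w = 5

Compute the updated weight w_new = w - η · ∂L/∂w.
w_new = -2.65

w_new = w - η·∂L/∂w = -2.6 - 0.01×(5) = -2.6 - (0.05) = -2.65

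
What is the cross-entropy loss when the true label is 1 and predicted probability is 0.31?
L = 1.171

L = -1·log(0.31) - 0·log(0.69) = -log(0.31) = 1.171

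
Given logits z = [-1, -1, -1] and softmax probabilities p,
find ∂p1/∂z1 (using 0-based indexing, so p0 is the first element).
∂p1/∂z1 = 0.2222

p = softmax(z) = [0.3333, 0.3333, 0.3333]
p1 = 0.3333

∂p1/∂z1 = p1(1 - p1) = 0.3333 × (1 - 0.3333) = 0.2222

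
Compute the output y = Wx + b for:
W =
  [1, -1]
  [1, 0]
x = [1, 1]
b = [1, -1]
y = [1, 0]

Wx = [1×1 + -1×1, 1×1 + 0×1]
   = [0, 1]
y = Wx + b = [0 + 1, 1 + -1] = [1, 0]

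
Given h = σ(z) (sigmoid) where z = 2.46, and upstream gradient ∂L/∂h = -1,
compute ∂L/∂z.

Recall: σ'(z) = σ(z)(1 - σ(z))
∂L/∂z = -0.07252

σ(2.46) = 0.9213
σ'(2.46) = σ(2.46)(1 - σ(2.46)) = 0.9213 × 0.07871 = 0.07252
∂L/∂z = ∂L/∂h · σ'(z) = -1 × 0.07252 = -0.07252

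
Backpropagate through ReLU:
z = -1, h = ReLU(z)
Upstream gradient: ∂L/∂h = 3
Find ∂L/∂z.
∂L/∂z = 0

h = ReLU(-1) = 0
Since z < 0: ∂h/∂z = 0
∂L/∂z = ∂L/∂h · ∂h/∂z = 3 × 0 = 0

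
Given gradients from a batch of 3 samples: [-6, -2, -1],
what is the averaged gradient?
Average gradient = -3

Average = (1/3)(-6 + -2 + -1) = -9/3 = -3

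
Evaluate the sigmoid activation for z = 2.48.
0.9227

sigmoid(2.48) = 1/(1 + e^(-2.48)) = 1/(1 + 0.08374) = 0.9227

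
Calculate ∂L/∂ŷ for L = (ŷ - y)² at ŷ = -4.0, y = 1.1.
∂L/∂ŷ = -10.2

∂L/∂ŷ = 2(ŷ - y) = 2(-4.0 - 1.1) = 2(-5.1) = -10.2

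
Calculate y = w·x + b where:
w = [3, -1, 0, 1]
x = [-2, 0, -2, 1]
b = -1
y = -6

y = (3)(-2) + (-1)(0) + (0)(-2) + (1)(1) + -1 = -6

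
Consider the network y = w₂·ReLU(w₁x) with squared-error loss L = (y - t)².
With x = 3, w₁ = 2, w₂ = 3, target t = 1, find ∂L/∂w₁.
∂L/∂w₁ = 306

Forward pass:
z = w₁x = 2×3 = 6
h = ReLU(6) = 6
y = w₂h = 3×6 = 18

Backward pass:
∂L/∂y = 2(y - t) = 2(18 - 1) = 34
∂y/∂h = w₂ = 3
∂h/∂z = 1 (ReLU derivative)
∂z/∂w₁ = x = 3

∂L/∂w₁ = 34 × 3 × 1 × 3 = 306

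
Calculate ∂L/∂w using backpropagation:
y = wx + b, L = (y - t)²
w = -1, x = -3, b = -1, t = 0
∂L/∂w = -12

y = wx + b = (-1)(-3) + -1 = 2
∂L/∂y = 2(y - t) = 2(2 - 0) = 4
∂y/∂w = x = -3
∂L/∂w = ∂L/∂y · ∂y/∂w = 4 × -3 = -12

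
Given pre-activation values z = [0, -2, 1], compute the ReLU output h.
h = [0, 0, 1]

ReLU applied element-wise: max(0,0)=0, max(0,-2)=0, max(0,1)=1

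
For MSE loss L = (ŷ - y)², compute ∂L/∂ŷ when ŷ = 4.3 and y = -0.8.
∂L/∂ŷ = 10.2

∂L/∂ŷ = 2(ŷ - y) = 2(4.3 - -0.8) = 2(5.1) = 10.2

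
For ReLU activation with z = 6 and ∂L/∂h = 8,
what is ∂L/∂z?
∂L/∂z = 8

h = ReLU(6) = 6
Since z > 0: ∂h/∂z = 1
∂L/∂z = ∂L/∂h · ∂h/∂z = 8 × 1 = 8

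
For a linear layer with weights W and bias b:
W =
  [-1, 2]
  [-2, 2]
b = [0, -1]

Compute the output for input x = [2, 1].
y = [0, -3]

Wx = [-1×2 + 2×1, -2×2 + 2×1]
   = [0, -2]
y = Wx + b = [0 + 0, -2 + -1] = [0, -3]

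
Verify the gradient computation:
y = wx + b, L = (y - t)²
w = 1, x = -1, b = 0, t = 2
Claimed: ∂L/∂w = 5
Incorrect

y = (1)(-1) + 0 = -1
∂L/∂y = 2(y - t) = 2(-1 - 2) = -6
∂y/∂w = x = -1
∂L/∂w = -6 × -1 = 6

Claimed value: 5
Incorrect: The correct gradient is 6.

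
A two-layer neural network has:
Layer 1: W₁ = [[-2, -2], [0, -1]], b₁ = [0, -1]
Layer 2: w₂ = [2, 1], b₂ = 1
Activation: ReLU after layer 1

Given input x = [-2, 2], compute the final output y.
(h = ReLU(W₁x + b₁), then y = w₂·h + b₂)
y = 1

Layer 1 pre-activation: z₁ = [0, -3]
After ReLU: h = [0, 0]
Layer 2 output: y = 2×0 + 1×0 + 1 = 1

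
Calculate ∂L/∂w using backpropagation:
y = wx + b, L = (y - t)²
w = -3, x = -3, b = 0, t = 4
∂L/∂w = -30

y = wx + b = (-3)(-3) + 0 = 9
∂L/∂y = 2(y - t) = 2(9 - 4) = 10
∂y/∂w = x = -3
∂L/∂w = ∂L/∂y · ∂y/∂w = 10 × -3 = -30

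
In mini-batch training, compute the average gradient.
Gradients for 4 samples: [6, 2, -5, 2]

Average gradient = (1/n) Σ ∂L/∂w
Average gradient = 1.25

Average = (1/4)(6 + 2 + -5 + 2) = 5/4 = 1.25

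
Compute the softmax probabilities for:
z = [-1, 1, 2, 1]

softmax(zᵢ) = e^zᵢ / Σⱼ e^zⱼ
p = [0.0279, 0.206, 0.5601, 0.206]

exp(z) = [0.3679, 2.718, 7.389, 2.718]
Sum = 13.19
p = [0.0279, 0.206, 0.5601, 0.206]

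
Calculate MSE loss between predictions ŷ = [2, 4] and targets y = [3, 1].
MSE = 5

MSE = (1/2)((2-3)² + (4-1)²) = (1/2)(1 + 9) = 5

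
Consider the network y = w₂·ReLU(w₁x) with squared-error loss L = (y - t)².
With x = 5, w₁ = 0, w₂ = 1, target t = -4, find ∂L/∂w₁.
∂L/∂w₁ = 0

Forward pass:
z = w₁x = 0×5 = 0
h = ReLU(0) = 0
y = w₂h = 1×0 = 0

Backward pass:
∂L/∂y = 2(y - t) = 2(0 - -4) = 8
∂y/∂h = w₂ = 1
∂h/∂z = 0 (ReLU derivative)
∂z/∂w₁ = x = 5

∂L/∂w₁ = 8 × 1 × 0 × 5 = 0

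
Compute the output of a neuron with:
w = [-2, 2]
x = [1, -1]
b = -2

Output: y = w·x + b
y = -6

y = (-2)(1) + (2)(-1) + -2 = -6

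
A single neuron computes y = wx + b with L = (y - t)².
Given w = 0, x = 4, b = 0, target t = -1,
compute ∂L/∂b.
∂L/∂b = 2

y = wx + b = (0)(4) + 0 = 0
∂L/∂y = 2(y - t) = 2(0 - -1) = 2
∂y/∂b = 1
∂L/∂b = ∂L/∂y · ∂y/∂b = 2 × 1 = 2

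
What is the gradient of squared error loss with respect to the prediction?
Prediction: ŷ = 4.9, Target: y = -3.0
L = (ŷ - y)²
∂L/∂ŷ = 15.8

∂L/∂ŷ = 2(ŷ - y) = 2(4.9 - -3.0) = 2(7.9) = 15.8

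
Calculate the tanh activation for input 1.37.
0.8787

tanh(1.37) = (e^(1.37) - e^(-1.37))/(e^(1.37) + e^(-1.37)) = 0.8787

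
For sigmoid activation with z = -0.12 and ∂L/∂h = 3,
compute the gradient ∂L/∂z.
∂L/∂z = 0.7473

σ(-0.12) = 0.47
σ'(-0.12) = σ(-0.12)(1 - σ(-0.12)) = 0.47 × 0.53 = 0.2491
∂L/∂z = ∂L/∂h · σ'(z) = 3 × 0.2491 = 0.7473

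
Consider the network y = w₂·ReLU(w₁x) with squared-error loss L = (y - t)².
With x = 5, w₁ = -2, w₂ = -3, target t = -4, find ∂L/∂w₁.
∂L/∂w₁ = 0

Forward pass:
z = w₁x = -2×5 = -10
h = ReLU(-10) = 0
y = w₂h = -3×0 = 0

Backward pass:
∂L/∂y = 2(y - t) = 2(0 - -4) = 8
∂y/∂h = w₂ = -3
∂h/∂z = 0 (ReLU derivative)
∂z/∂w₁ = x = 5

∂L/∂w₁ = 8 × -3 × 0 × 5 = 0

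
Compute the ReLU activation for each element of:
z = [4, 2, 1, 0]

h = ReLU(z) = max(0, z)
h = [4, 2, 1, 0]

ReLU applied element-wise: max(0,4)=4, max(0,2)=2, max(0,1)=1, max(0,0)=0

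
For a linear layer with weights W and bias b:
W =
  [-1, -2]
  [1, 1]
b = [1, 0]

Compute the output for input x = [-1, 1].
y = [0, 0]

Wx = [-1×-1 + -2×1, 1×-1 + 1×1]
   = [-1, 0]
y = Wx + b = [-1 + 1, 0 + 0] = [0, 0]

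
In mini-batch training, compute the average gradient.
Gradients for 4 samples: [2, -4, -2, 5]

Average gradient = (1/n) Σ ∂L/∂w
Average gradient = 0.25

Average = (1/4)(2 + -4 + -2 + 5) = 1/4 = 0.25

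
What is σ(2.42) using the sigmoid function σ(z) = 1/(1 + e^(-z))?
0.9183

sigmoid(2.42) = 1/(1 + e^(-2.42)) = 1/(1 + 0.08892) = 0.9183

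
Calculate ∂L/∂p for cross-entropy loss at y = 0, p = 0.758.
∂L/∂p = 4.132

∂L/∂p = -y/p + (1-y)/(1-p) = 0 + 1/0.242 = 4.132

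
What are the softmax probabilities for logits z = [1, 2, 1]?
p = [0.2119, 0.5761, 0.2119]

exp(z) = [2.718, 7.389, 2.718]
Sum = 12.83
p = [0.2119, 0.5761, 0.2119]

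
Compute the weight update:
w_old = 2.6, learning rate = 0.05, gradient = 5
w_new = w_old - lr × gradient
w_new = 2.35

w_new = w - η·∂L/∂w = 2.6 - 0.05×(5) = 2.6 - (0.25) = 2.35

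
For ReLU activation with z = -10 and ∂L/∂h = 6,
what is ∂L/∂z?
∂L/∂z = 0

h = ReLU(-10) = 0
Since z < 0: ∂h/∂z = 0
∂L/∂z = ∂L/∂h · ∂h/∂z = 6 × 0 = 0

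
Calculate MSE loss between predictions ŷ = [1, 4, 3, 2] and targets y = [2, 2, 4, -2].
MSE = 5.5

MSE = (1/4)((1-2)² + (4-2)² + (3-4)² + (2--2)²) = (1/4)(1 + 4 + 1 + 16) = 5.5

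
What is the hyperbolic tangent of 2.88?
0.9937

tanh(2.88) = (e^(2.88) - e^(-2.88))/(e^(2.88) + e^(-2.88)) = 0.9937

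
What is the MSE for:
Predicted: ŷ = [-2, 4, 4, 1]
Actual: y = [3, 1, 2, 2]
MSE = 9.75

MSE = (1/4)((-2-3)² + (4-1)² + (4-2)² + (1-2)²) = (1/4)(25 + 9 + 4 + 1) = 9.75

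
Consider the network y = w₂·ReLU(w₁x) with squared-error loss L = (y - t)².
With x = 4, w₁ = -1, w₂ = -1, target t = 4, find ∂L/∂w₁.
∂L/∂w₁ = 0

Forward pass:
z = w₁x = -1×4 = -4
h = ReLU(-4) = 0
y = w₂h = -1×0 = 0

Backward pass:
∂L/∂y = 2(y - t) = 2(0 - 4) = -8
∂y/∂h = w₂ = -1
∂h/∂z = 0 (ReLU derivative)
∂z/∂w₁ = x = 4

∂L/∂w₁ = -8 × -1 × 0 × 4 = 0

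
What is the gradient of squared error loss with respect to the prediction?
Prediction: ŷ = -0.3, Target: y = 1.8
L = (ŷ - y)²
∂L/∂ŷ = -4.2

∂L/∂ŷ = 2(ŷ - y) = 2(-0.3 - 1.8) = 2(-2.1) = -4.2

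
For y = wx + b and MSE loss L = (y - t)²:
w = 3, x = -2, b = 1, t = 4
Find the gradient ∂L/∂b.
∂L/∂b = -18

y = wx + b = (3)(-2) + 1 = -5
∂L/∂y = 2(y - t) = 2(-5 - 4) = -18
∂y/∂b = 1
∂L/∂b = ∂L/∂y · ∂y/∂b = -18 × 1 = -18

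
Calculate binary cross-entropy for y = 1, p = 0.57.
L = 0.5621

L = -1·log(0.57) - 0·log(0.43) = -log(0.57) = 0.5621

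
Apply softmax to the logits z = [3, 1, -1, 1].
p = [0.7758, 0.105, 0.0142, 0.105]

exp(z) = [20.09, 2.718, 0.3679, 2.718]
Sum = 25.89
p = [0.7758, 0.105, 0.0142, 0.105]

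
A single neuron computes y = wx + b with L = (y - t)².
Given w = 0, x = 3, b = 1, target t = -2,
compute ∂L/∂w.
∂L/∂w = 18

y = wx + b = (0)(3) + 1 = 1
∂L/∂y = 2(y - t) = 2(1 - -2) = 6
∂y/∂w = x = 3
∂L/∂w = ∂L/∂y · ∂y/∂w = 6 × 3 = 18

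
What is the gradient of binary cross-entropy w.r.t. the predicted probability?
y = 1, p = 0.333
∂L/∂p = -3.003

∂L/∂p = -y/p + (1-y)/(1-p) = -1/0.333 + 0 = -3.003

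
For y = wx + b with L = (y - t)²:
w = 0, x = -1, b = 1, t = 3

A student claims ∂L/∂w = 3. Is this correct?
Incorrect

y = (0)(-1) + 1 = 1
∂L/∂y = 2(y - t) = 2(1 - 3) = -4
∂y/∂w = x = -1
∂L/∂w = -4 × -1 = 4

Claimed value: 3
Incorrect: The correct gradient is 4.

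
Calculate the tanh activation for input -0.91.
-0.7211

tanh(-0.91) = (e^(-0.91) - e^(0.91))/(e^(-0.91) + e^(0.91)) = -0.7211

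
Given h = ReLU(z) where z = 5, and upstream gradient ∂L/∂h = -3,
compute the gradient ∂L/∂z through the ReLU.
∂L/∂z = -3

h = ReLU(5) = 5
Since z > 0: ∂h/∂z = 1
∂L/∂z = ∂L/∂h · ∂h/∂z = -3 × 1 = -3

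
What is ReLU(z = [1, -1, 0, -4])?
h = [1, 0, 0, 0]

ReLU applied element-wise: max(0,1)=1, max(0,-1)=0, max(0,0)=0, max(0,-4)=0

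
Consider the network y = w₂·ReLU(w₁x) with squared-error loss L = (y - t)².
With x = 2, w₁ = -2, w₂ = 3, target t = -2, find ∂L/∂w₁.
∂L/∂w₁ = 0

Forward pass:
z = w₁x = -2×2 = -4
h = ReLU(-4) = 0
y = w₂h = 3×0 = 0

Backward pass:
∂L/∂y = 2(y - t) = 2(0 - -2) = 4
∂y/∂h = w₂ = 3
∂h/∂z = 0 (ReLU derivative)
∂z/∂w₁ = x = 2

∂L/∂w₁ = 4 × 3 × 0 × 2 = 0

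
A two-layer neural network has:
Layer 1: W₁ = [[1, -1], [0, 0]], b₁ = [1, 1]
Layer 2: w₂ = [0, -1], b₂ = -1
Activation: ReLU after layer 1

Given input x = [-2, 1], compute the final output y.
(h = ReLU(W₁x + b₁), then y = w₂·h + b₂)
y = -2

Layer 1 pre-activation: z₁ = [-2, 1]
After ReLU: h = [0, 1]
Layer 2 output: y = 0×0 + -1×1 + -1 = -2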